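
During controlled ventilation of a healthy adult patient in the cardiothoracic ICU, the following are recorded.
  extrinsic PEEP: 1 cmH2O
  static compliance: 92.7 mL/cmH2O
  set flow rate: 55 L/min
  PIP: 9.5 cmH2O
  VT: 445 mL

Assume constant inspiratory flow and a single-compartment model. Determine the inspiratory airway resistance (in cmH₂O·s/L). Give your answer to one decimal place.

Flow: 55 L/min ÷ 60 = 0.9167 L/s.
Equation of motion (constant flow): PIP = Vt/C + R·V̇ + PEEP.
R·V̇ = PIP − Vt/C − PEEP = 9.5 − 445/92.7 − 1 = 9.5 − 4.8 − 1 = 3.7 cmH2O.
R = 3.7 / 0.9167 = 4.036 cmH2O·s/L.

4.0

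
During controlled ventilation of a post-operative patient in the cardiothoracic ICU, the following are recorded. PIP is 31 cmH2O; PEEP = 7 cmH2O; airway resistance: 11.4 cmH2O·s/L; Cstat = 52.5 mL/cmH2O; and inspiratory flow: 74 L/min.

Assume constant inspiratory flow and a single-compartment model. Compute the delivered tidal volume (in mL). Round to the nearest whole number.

522

Flow: 74 L/min ÷ 60 = 1.2333 L/s.
Equation of motion (constant flow): PIP = Vt/C + R·V̇ + PEEP.
Vt/C = PIP − R·V̇ − PEEP = 31 − 14.06 − 7 = 9.94 cmH2O.
Vt = C × 9.94 = 52.5 × 9.94 = 521.85 mL.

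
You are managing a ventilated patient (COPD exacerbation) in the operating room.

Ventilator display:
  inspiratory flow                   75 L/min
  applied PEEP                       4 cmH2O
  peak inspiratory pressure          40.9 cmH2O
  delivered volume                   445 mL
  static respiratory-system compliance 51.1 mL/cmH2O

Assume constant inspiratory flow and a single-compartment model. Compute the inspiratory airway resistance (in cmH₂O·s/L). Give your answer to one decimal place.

22.6

Flow: 75 L/min ÷ 60 = 1.25 L/s.
Equation of motion (constant flow): PIP = Vt/C + R·V̇ + PEEP.
R·V̇ = PIP − Vt/C − PEEP = 40.9 − 445/51.1 − 4 = 40.9 − 8.708 − 4 = 28.192 cmH2O.
R = 28.192 / 1.25 = 22.554 cmH2O·s/L.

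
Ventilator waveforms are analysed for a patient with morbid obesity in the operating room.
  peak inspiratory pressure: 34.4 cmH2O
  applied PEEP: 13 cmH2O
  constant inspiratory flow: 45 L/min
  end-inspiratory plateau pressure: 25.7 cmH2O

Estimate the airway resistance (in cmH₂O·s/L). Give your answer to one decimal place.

11.6

Flow: 45 L/min ÷ 60 = 0.75 L/s.
Raw = (PIP − Pplat) / flow = (34.4 − 25.7) / 0.75 = 8.7 / 0.75 = 11.6 cmH2O·s/L.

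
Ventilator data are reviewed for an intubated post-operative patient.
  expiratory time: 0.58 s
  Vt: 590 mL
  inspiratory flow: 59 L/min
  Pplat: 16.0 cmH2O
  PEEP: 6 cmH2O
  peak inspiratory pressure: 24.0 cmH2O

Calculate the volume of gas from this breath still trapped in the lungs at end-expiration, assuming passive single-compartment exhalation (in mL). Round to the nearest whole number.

Flow: 59 L/min ÷ 60 = 0.9833 L/s.
R = (PIP − Pplat)/V̇ = (24.0 − 16.0) / 0.9833 = 8.0/0.9833 = 8.136 cmH2O·s/L.
C = Vt/(Pplat − PEEP) = 590.0 / (16.0 − 6) = 590.0/10.0 = 59.0 mL/cmH2O.
τ = R × C = 8.136 × 0.059 L/cmH2O = 0.48 s.
Fraction remaining = e^(−Te/τ) = e^(−0.58/0.48) = 0.2987.
Trapped volume = 590.0 × 0.2987 = 176.23 mL.

176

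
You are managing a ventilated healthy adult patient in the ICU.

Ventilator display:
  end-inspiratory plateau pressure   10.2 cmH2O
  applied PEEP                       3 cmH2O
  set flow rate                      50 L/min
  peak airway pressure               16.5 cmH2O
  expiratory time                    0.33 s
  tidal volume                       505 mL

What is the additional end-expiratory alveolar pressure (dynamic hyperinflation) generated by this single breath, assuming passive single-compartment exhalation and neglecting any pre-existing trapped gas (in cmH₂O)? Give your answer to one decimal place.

3.9

Flow: 50 L/min ÷ 60 = 0.8333 L/s.
R = (PIP − Pplat)/V̇ = (16.5 − 10.2) / 0.8333 = 6.3/0.8333 = 7.56 cmH2O·s/L.
C = Vt/(Pplat − PEEP) = 505.0 / (10.2 − 3) = 505.0/7.2 = 70.139 mL/cmH2O.
τ = R × C = 7.56 × 0.07014 L/cmH2O = 0.5303 s.
Fraction remaining = e^(−Te/τ) = e^(−0.33/0.5303) = 0.5367; trapped volume = 505.0 × 0.5367 = 271.03 mL.
Additional alveolar pressure from trapping ≈ V_trapped / C = 271.03 / 70.139 = 3.864 cmH2O.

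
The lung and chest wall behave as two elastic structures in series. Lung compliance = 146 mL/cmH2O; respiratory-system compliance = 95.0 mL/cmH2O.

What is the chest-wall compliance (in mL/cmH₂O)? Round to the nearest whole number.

1/Ccw = 1/Crs − 1/CL.
1/Ccw = 1/95.0 − 1/146 = 0.003677.
Ccw = 271.96 mL/cmH2O.

272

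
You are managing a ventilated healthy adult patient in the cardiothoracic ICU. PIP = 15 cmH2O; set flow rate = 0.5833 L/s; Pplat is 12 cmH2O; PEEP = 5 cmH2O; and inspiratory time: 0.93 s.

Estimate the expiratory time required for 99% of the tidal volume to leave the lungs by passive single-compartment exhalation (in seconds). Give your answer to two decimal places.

1.84

Vt = flow × Ti = 0.5833 L/s × 0.93 s × 1000 mL/L = 542.47 mL.
R = (PIP − Pplat)/V̇ = (15 − 12) / 0.5833 = 3.0/0.5833 = 5.143 cmH2O·s/L.
C = Vt/(Pplat − PEEP) = 542.47 / (12 − 5) = 542.47/7.0 = 77.496 mL/cmH2O.
τ = R × C = 5.143 × 0.0775 L/cmH2O = 0.3986 s.
t = −τ·ln(1 − 0.99) = −0.3986·ln(0.01) = 1.836 s.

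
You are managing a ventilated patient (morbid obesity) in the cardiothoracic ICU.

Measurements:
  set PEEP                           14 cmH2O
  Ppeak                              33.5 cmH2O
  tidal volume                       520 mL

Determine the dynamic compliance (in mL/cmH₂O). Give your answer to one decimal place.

26.7

Dynamic compliance = Vt / (PIP − PEEP) = 520 / (33.5 − 14) = 520 / 19.5 = 26.667 mL/cmH2O.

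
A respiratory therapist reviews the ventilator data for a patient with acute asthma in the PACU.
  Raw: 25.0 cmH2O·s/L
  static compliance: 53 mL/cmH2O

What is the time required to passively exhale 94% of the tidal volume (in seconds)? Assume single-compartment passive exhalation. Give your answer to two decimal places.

3.73

τ = R × C = 25.0 × 53 mL/cmH2O = 25.0 × 0.053 L/cmH2O = 1.325 s.
Exhaled fraction f = 1 − e^(−t/τ) → t = −τ·ln(1 − f) = −1.325·ln(0.06) = 3.728 s.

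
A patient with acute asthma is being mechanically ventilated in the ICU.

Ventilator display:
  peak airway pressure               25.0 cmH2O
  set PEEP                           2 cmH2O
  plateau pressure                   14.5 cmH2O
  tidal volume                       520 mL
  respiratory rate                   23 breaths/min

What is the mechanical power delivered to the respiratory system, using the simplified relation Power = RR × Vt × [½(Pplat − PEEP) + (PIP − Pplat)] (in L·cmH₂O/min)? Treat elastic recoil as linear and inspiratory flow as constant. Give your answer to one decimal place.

200.3

Per-breath work = Vt × [½(Pplat−PEEP) + (PIP−Pplat)] = 0.520 × [0.5×12.5 + 10.5] = 0.520 × 16.75 = 8.71 L·cmH2O.
Power = 23 × 8.71 = 200.33 L·cmH2O/min.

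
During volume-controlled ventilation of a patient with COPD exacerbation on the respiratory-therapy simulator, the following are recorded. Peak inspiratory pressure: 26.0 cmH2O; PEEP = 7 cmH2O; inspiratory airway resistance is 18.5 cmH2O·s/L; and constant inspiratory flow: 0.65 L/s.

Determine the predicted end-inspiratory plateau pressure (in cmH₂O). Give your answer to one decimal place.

Pplat = PIP − Raw × flow = 26.0 − 18.5 × 0.65 = 26.0 − 12.025 = 13.975 cmH2O.

14.0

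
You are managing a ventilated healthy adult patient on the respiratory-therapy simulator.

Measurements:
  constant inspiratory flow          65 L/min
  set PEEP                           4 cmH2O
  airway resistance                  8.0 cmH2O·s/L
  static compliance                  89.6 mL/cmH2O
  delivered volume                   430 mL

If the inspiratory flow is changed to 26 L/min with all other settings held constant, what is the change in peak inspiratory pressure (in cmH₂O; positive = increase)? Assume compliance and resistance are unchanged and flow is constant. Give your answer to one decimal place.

-5.2

Flow: 65 L/min ÷ 60 = 1.0833 L/s.
New flow: 26 L/min ÷ 60 = 0.4333 L/s.
PIP = Vt/C + R·V̇ + PEEP (constant-flow equation of motion).
Only the resistive term changes: ΔPIP = R × ΔV̇ = 8.0 × (0.4333 − 1.0833) = 8.0 × -0.65 = -5.2 cmH2O.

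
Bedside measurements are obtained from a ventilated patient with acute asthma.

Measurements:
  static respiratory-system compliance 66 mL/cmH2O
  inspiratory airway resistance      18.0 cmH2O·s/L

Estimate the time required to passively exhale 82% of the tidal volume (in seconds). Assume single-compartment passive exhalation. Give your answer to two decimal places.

2.04

τ = R × C = 18.0 × 66 mL/cmH2O = 18.0 × 0.066 L/cmH2O = 1.188 s.
Exhaled fraction f = 1 − e^(−t/τ) → t = −τ·ln(1 − f) = −1.188·ln(0.18) = 2.037 s.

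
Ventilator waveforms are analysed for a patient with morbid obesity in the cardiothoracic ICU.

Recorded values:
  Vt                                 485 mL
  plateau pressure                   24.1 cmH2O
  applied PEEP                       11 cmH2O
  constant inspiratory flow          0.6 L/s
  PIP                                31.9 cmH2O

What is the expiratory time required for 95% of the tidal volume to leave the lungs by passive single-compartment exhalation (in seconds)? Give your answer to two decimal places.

1.44

R = (PIP − Pplat)/V̇ = (31.9 − 24.1) / 0.6 = 7.8/0.6 = 13.0 cmH2O·s/L.
C = Vt/(Pplat − PEEP) = 485.0 / (24.1 − 11) = 485.0/13.1 = 37.023 mL/cmH2O.
τ = R × C = 13.0 × 0.03702 L/cmH2O = 0.4813 s.
t = −τ·ln(1 − 0.95) = −0.4813·ln(0.05) = 1.442 s.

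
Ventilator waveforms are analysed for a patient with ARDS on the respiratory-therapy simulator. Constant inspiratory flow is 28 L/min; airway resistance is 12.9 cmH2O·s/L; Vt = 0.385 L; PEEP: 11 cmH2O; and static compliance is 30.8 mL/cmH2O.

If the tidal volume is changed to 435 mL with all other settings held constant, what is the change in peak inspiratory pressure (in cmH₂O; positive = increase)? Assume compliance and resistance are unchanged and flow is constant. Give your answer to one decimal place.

1.6

PIP = Vt/C + R·V̇ + PEEP (constant-flow equation of motion).
Only the elastic term changes: ΔPIP = ΔVt / C = (435 − 385) / 30.8 = 1.623 cmH2O.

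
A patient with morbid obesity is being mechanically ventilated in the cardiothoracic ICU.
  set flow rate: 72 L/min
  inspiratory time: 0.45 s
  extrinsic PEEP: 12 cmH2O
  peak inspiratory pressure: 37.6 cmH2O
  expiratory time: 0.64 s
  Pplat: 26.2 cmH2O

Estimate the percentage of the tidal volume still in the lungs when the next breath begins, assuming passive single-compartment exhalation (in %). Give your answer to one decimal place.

Flow: 72 L/min ÷ 60 = 1.2 L/s.
Vt = flow × Ti = 1.2 L/s × 0.45 s × 1000 mL/L = 540.0 mL.
R = (PIP − Pplat)/V̇ = (37.6 − 26.2) / 1.2 = 11.4/1.2 = 9.5 cmH2O·s/L.
C = Vt/(Pplat − PEEP) = 540.0 / (26.2 − 12) = 540.0/14.2 = 38.028 mL/cmH2O.
τ = R × C = 9.5 × 0.03803 L/cmH2O = 0.3613 s.
Fraction remaining at end-expiration = e^(−Te/τ) = e^(−0.64/0.3613) = 0.1701 → 17.01%.

17.0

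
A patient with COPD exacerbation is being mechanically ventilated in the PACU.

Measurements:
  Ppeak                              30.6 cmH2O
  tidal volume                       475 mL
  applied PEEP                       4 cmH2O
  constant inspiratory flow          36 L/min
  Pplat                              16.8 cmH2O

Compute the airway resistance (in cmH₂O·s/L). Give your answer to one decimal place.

23.0

Flow: 36 L/min ÷ 60 = 0.6 L/s.
Raw = (PIP − Pplat) / flow = (30.6 − 16.8) / 0.6 = 13.8 / 0.6 = 23.0 cmH2O·s/L.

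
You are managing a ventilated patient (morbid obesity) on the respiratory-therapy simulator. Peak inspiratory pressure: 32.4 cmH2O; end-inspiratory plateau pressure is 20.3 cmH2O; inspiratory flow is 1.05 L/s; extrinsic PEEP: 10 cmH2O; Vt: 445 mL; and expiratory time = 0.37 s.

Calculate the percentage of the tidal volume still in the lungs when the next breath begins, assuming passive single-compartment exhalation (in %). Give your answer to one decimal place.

R = (PIP − Pplat)/V̇ = (32.4 − 20.3) / 1.05 = 12.1/1.05 = 11.524 cmH2O·s/L.
C = Vt/(Pplat − PEEP) = 445.0 / (20.3 − 10) = 445.0/10.3 = 43.204 mL/cmH2O.
τ = R × C = 11.524 × 0.0432 L/cmH2O = 0.4978 s.
Fraction remaining at end-expiration = e^(−Te/τ) = e^(−0.37/0.4978) = 0.4756 → 47.56%.

47.6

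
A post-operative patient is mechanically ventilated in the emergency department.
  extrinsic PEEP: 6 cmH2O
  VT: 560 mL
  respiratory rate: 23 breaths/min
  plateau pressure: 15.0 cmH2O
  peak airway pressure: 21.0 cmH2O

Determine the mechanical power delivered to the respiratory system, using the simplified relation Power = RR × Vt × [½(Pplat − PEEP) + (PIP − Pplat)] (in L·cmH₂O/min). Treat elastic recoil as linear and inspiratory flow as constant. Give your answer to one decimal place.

Per-breath work = Vt × [½(Pplat−PEEP) + (PIP−Pplat)] = 0.560 × [0.5×9.0 + 6.0] = 0.560 × 10.5 = 5.88 L·cmH2O.
Power = 23 × 5.88 = 135.24 L·cmH2O/min.

135.2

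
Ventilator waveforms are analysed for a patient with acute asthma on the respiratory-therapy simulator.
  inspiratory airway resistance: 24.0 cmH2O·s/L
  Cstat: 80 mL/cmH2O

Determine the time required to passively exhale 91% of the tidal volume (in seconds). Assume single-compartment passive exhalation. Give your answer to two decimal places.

4.62

τ = R × C = 24.0 × 80 mL/cmH2O = 24.0 × 0.080 L/cmH2O = 1.92 s.
Exhaled fraction f = 1 − e^(−t/τ) → t = −τ·ln(1 − f) = −1.92·ln(0.09) = 4.623 s.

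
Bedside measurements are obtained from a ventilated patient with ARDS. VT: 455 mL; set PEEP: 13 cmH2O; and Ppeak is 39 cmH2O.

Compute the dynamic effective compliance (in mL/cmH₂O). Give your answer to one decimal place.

Dynamic compliance = Vt / (PIP − PEEP) = 455 / (39 − 13) = 455 / 26.0 = 17.5 mL/cmH2O.

17.5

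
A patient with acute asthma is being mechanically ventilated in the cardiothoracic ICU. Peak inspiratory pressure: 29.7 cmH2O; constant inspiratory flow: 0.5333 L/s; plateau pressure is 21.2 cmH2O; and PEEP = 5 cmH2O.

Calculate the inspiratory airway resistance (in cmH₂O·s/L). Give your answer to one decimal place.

Raw = (PIP − Pplat) / flow = (29.7 − 21.2) / 0.5333 = 8.5 / 0.5333 = 15.938 cmH2O·s/L.

15.9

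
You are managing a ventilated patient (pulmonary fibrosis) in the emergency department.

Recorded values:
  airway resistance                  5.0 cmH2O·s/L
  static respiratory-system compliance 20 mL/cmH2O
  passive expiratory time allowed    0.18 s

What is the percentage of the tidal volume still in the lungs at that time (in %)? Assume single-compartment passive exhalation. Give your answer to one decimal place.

τ = R × C = 5.0 × 20 mL/cmH2O = 5.0 × 0.020 L/cmH2O = 0.1 s.
Passive exhalation: V(t)/V₀ = e^(−t/τ) = e^(−0.18/0.1) = 0.1653.
Fraction remaining = 0.1653 → 16.53%.

16.5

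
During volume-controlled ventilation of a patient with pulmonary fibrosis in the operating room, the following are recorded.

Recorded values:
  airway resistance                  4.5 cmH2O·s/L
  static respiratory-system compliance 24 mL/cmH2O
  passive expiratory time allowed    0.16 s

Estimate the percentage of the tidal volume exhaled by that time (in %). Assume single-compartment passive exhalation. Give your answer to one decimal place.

τ = R × C = 4.5 × 24 mL/cmH2O = 4.5 × 0.024 L/cmH2O = 0.108 s.
Passive exhalation: V(t)/V₀ = e^(−t/τ) = e^(−0.16/0.108) = 0.2273.
Fraction exhaled = 1 − 0.2273 = 0.7727 → 77.27%.

77.3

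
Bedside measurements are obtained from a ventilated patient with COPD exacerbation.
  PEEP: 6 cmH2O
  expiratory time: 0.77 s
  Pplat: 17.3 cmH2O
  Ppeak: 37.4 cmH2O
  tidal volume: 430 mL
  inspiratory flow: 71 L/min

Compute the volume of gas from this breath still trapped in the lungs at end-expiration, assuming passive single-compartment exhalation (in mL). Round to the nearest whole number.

Flow: 71 L/min ÷ 60 = 1.1833 L/s.
R = (PIP − Pplat)/V̇ = (37.4 − 17.3) / 1.1833 = 20.1/1.1833 = 16.986 cmH2O·s/L.
C = Vt/(Pplat − PEEP) = 430.0 / (17.3 − 6) = 430.0/11.3 = 38.053 mL/cmH2O.
τ = R × C = 16.986 × 0.03805 L/cmH2O = 0.6463 s.
Fraction remaining = e^(−Te/τ) = e^(−0.77/0.6463) = 0.3038.
Trapped volume = 430.0 × 0.3038 = 130.63 mL.

131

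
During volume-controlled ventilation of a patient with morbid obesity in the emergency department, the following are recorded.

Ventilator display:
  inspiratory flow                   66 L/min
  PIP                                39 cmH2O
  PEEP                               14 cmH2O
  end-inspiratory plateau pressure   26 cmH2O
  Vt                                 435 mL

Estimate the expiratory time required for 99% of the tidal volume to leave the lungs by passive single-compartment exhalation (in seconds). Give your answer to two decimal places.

Flow: 66 L/min ÷ 60 = 1.1 L/s.
R = (PIP − Pplat)/V̇ = (39 − 26) / 1.1 = 13.0/1.1 = 11.818 cmH2O·s/L.
C = Vt/(Pplat − PEEP) = 435.0 / (26 − 14) = 435.0/12.0 = 36.25 mL/cmH2O.
τ = R × C = 11.818 × 0.03625 L/cmH2O = 0.4284 s.
t = −τ·ln(1 − 0.99) = −0.4284·ln(0.01) = 1.973 s.

1.97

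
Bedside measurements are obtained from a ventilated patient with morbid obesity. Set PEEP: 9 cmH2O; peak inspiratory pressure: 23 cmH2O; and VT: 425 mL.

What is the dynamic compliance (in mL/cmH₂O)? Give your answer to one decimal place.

Dynamic compliance = Vt / (PIP − PEEP) = 425 / (23 − 9) = 425 / 14.0 = 30.357 mL/cmH2O.

30.4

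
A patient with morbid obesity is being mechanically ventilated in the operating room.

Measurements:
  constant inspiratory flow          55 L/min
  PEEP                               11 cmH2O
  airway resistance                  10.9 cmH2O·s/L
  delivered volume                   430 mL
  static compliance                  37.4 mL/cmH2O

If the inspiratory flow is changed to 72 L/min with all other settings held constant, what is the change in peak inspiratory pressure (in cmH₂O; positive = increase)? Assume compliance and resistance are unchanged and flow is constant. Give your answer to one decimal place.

3.1

Flow: 55 L/min ÷ 60 = 0.9167 L/s.
New flow: 72 L/min ÷ 60 = 1.2 L/s.
PIP = Vt/C + R·V̇ + PEEP (constant-flow equation of motion).
Only the resistive term changes: ΔPIP = R × ΔV̇ = 10.9 × (1.2 − 0.9167) = 10.9 × 0.2833 = 3.088 cmH2O.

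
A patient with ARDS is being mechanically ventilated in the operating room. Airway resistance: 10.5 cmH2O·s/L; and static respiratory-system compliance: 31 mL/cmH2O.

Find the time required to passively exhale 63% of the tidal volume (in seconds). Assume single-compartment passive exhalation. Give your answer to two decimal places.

0.32

τ = R × C = 10.5 × 31 mL/cmH2O = 10.5 × 0.031 L/cmH2O = 0.3255 s.
Exhaled fraction f = 1 − e^(−t/τ) → t = −τ·ln(1 − f) = −0.3255·ln(0.37) = 0.3236 s.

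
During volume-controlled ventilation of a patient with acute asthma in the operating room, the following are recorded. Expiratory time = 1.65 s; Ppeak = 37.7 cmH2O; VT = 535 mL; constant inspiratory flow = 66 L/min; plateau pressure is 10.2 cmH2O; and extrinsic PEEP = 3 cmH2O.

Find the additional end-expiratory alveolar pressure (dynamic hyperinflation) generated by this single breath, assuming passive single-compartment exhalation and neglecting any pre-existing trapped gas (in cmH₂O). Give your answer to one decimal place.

3.0

Flow: 66 L/min ÷ 60 = 1.1 L/s.
R = (PIP − Pplat)/V̇ = (37.7 − 10.2) / 1.1 = 27.5/1.1 = 25.0 cmH2O·s/L.
C = Vt/(Pplat − PEEP) = 535.0 / (10.2 − 3) = 535.0/7.2 = 74.306 mL/cmH2O.
τ = R × C = 25.0 × 0.07431 L/cmH2O = 1.858 s.
Fraction remaining = e^(−Te/τ) = e^(−1.65/1.858) = 0.4115; trapped volume = 535.0 × 0.4115 = 220.15 mL.
Additional alveolar pressure from trapping ≈ V_trapped / C = 220.15 / 74.306 = 2.963 cmH2O.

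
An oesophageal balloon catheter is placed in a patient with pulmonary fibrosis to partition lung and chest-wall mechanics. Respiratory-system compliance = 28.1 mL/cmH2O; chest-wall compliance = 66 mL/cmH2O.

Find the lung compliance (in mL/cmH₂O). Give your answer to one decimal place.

48.9

1/CL = 1/Crs − 1/Ccw.
1/CL = 1/28.1 − 1/66 = 0.02044.
CL = 48.924 mL/cmH2O.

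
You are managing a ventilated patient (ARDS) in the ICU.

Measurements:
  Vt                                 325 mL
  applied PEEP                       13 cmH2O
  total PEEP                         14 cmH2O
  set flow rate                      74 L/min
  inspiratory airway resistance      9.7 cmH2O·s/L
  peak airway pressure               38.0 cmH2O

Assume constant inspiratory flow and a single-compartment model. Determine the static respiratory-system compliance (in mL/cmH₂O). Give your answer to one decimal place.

Flow: 74 L/min ÷ 60 = 1.2333 L/s.
Total PEEP = 14 cmH2O (set 13 + intrinsic 1); this is the baseline alveolar pressure.
Equation of motion (constant flow): PIP = Vt/C + R·V̇ + PEEP.
Vt/C = PIP − R·V̇ − PEEP = 38.0 − 9.7×1.2333 − 14 = 38.0 − 11.963 − 14 = 12.037 cmH2O.
C = Vt / 12.037 = 325 / 12.037 = 27.0 mL/cmH2O.

27.0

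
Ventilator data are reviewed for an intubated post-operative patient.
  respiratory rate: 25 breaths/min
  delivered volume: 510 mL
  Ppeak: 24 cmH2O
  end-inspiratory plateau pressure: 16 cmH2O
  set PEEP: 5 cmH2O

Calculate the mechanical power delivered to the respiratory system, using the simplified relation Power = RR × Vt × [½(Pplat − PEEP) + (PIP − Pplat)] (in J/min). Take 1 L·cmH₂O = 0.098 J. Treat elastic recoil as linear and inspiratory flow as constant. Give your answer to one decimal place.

16.9

Per-breath work = Vt × [½(Pplat−PEEP) + (PIP−Pplat)] = 0.510 × [0.5×11.0 + 8.0] = 0.510 × 13.5 = 6.885 L·cmH2O.
Power = 25 × 6.885 = 172.13 L·cmH2O/min.
× 0.098 J/(L·cmH2O) → 16.869 J/min.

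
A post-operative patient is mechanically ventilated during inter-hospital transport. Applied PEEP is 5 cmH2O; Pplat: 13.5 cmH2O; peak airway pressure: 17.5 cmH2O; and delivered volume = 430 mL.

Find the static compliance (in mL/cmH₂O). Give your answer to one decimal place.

Cstat = Vt / (Pplat − PEEP) = 430 / (13.5 − 5) = 430 / 8.5 = 50.588 mL/cmH2O.

50.6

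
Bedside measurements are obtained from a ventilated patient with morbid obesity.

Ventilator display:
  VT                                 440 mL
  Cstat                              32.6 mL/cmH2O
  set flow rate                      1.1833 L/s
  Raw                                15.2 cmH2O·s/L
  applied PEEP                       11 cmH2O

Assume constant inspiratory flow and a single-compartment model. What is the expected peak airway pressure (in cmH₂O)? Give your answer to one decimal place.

Equation of motion (constant flow): PIP = Vt/C + R·V̇ + PEEP.
PIP = 440/32.6 + 15.2×1.1833 + 11 = 13.497 + 17.986 + 11 = 42.483 cmH2O.

42.5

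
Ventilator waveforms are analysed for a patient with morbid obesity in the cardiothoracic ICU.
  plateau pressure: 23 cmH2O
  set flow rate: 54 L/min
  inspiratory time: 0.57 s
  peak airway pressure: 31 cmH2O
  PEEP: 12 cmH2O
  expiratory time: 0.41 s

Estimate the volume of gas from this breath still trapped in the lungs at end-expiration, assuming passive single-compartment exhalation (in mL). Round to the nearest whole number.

Flow: 54 L/min ÷ 60 = 0.9 L/s.
Vt = flow × Ti = 0.9 L/s × 0.57 s × 1000 mL/L = 513.0 mL.
R = (PIP − Pplat)/V̇ = (31 − 23) / 0.9 = 8.0/0.9 = 8.889 cmH2O·s/L.
C = Vt/(Pplat − PEEP) = 513.0 / (23 − 12) = 513.0/11.0 = 46.636 mL/cmH2O.
τ = R × C = 8.889 × 0.04664 L/cmH2O = 0.4146 s.
Fraction remaining = e^(−Te/τ) = e^(−0.41/0.4146) = 0.372.
Trapped volume = 513.0 × 0.372 = 190.84 mL.

191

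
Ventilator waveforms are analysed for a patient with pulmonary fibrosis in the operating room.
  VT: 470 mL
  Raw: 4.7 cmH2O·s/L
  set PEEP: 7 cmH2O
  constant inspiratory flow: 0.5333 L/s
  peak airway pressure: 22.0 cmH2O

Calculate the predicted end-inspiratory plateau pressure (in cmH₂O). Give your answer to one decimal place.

19.5

Pplat = PIP − Raw × flow = 22.0 − 4.7 × 0.5333 = 22.0 − 2.507 = 19.493 cmH2O.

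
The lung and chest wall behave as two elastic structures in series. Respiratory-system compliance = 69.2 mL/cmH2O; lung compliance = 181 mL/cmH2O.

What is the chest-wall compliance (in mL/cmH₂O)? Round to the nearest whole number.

1/Ccw = 1/Crs − 1/CL.
1/Ccw = 1/69.2 − 1/181 = 0.008926.
Ccw = 112.03 mL/cmH2O.

112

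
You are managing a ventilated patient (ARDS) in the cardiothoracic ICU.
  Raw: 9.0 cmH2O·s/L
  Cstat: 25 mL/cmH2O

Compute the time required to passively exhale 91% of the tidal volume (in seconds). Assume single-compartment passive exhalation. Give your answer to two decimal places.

0.54

τ = R × C = 9.0 × 25 mL/cmH2O = 9.0 × 0.025 L/cmH2O = 0.225 s.
Exhaled fraction f = 1 − e^(−t/τ) → t = −τ·ln(1 − f) = −0.225·ln(0.09) = 0.5418 s.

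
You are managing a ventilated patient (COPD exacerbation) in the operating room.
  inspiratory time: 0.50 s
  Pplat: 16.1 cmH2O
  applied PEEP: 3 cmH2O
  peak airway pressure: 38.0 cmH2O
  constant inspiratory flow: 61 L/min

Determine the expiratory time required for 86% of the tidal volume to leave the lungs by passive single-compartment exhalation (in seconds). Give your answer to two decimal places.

1.64

Flow: 61 L/min ÷ 60 = 1.0167 L/s.
Vt = flow × Ti = 1.0167 L/s × 0.50 s × 1000 mL/L = 508.35 mL.
R = (PIP − Pplat)/V̇ = (38.0 − 16.1) / 1.0167 = 21.9/1.0167 = 21.54 cmH2O·s/L.
C = Vt/(Pplat − PEEP) = 508.35 / (16.1 − 3) = 508.35/13.1 = 38.805 mL/cmH2O.
τ = R × C = 21.54 × 0.03881 L/cmH2O = 0.836 s.
t = −τ·ln(1 − 0.86) = −0.836·ln(0.14) = 1.644 s.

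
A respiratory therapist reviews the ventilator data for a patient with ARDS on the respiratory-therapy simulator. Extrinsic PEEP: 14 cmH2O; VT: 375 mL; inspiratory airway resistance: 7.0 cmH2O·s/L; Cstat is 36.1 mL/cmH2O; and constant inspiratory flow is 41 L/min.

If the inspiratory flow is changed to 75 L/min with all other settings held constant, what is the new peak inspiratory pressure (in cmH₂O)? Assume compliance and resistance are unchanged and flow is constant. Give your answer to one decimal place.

Flow: 41 L/min ÷ 60 = 0.6833 L/s.
New flow: 75 L/min ÷ 60 = 1.25 L/s.
PIP = Vt/C + R·V̇ + PEEP (constant-flow equation of motion).
Only the resistive term changes: ΔPIP = R × ΔV̇ = 7.0 × (1.25 − 0.6833) = 7.0 × 0.5667 = 3.967 cmH2O.
Original PIP = 375/36.1 + 7.0×0.6833 + 14 = 29.171 cmH2O; new PIP = 29.171 + (3.967) = 33.138 cmH2O.

33.1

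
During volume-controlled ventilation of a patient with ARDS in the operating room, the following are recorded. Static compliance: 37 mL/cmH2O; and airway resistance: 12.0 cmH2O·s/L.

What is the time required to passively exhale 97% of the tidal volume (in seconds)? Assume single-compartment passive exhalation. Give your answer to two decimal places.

1.56

τ = R × C = 12.0 × 37 mL/cmH2O = 12.0 × 0.037 L/cmH2O = 0.444 s.
Exhaled fraction f = 1 − e^(−t/τ) → t = −τ·ln(1 − f) = −0.444·ln(0.03) = 1.557 s.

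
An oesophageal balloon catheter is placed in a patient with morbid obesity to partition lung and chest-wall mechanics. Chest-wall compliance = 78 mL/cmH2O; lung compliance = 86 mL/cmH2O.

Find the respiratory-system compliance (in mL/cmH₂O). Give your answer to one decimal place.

40.9

Lung and chest wall are elastances in series: 1/Crs = 1/CL + 1/Ccw.
1/Crs = 1/86 + 1/78 = 0.02445.
Crs = 40.9 mL/cmH2O.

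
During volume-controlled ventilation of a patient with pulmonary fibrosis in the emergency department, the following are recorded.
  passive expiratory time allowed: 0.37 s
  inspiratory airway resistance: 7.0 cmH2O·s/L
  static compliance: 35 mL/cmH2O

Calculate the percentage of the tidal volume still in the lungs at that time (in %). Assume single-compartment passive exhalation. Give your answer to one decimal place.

τ = R × C = 7.0 × 35 mL/cmH2O = 7.0 × 0.035 L/cmH2O = 0.245 s.
Passive exhalation: V(t)/V₀ = e^(−t/τ) = e^(−0.37/0.245) = 0.2209.
Fraction remaining = 0.2209 → 22.09%.

22.1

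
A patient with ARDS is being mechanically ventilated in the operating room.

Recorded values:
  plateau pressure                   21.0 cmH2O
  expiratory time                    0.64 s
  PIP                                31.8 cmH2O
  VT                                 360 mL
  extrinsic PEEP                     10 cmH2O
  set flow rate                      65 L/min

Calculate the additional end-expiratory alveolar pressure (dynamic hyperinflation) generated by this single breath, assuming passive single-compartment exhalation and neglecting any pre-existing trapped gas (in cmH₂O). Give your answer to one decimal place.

1.5

Flow: 65 L/min ÷ 60 = 1.0833 L/s.
R = (PIP − Pplat)/V̇ = (31.8 − 21.0) / 1.0833 = 10.8/1.0833 = 9.97 cmH2O·s/L.
C = Vt/(Pplat − PEEP) = 360.0 / (21.0 − 10) = 360.0/11.0 = 32.727 mL/cmH2O.
τ = R × C = 9.97 × 0.03273 L/cmH2O = 0.3263 s.
Fraction remaining = e^(−Te/τ) = e^(−0.64/0.3263) = 0.1407; trapped volume = 360.0 × 0.1407 = 50.652 mL.
Additional alveolar pressure from trapping ≈ V_trapped / C = 50.652 / 32.727 = 1.548 cmH2O.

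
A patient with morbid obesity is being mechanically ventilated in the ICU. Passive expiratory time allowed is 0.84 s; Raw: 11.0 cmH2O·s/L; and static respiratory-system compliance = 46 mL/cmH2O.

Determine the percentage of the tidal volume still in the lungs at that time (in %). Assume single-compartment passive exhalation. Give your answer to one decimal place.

τ = R × C = 11.0 × 46 mL/cmH2O = 11.0 × 0.046 L/cmH2O = 0.506 s.
Passive exhalation: V(t)/V₀ = e^(−t/τ) = e^(−0.84/0.506) = 0.1901.
Fraction remaining = 0.1901 → 19.01%.

19.0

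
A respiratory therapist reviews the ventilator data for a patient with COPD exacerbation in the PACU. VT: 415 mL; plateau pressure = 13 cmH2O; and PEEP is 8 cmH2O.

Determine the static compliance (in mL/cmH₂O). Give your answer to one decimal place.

83.0

Cstat = Vt / (Pplat − PEEP) = 415 / (13 − 8) = 415 / 5.0 = 83.0 mL/cmH2O.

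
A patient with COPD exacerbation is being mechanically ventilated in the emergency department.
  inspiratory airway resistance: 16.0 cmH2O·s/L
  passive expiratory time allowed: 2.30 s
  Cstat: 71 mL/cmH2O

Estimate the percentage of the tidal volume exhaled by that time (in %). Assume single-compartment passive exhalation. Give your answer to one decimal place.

86.8

τ = R × C = 16.0 × 71 mL/cmH2O = 16.0 × 0.071 L/cmH2O = 1.136 s.
Passive exhalation: V(t)/V₀ = e^(−t/τ) = e^(−2.30/1.136) = 0.132.
Fraction exhaled = 1 − 0.132 = 0.868 → 86.8%.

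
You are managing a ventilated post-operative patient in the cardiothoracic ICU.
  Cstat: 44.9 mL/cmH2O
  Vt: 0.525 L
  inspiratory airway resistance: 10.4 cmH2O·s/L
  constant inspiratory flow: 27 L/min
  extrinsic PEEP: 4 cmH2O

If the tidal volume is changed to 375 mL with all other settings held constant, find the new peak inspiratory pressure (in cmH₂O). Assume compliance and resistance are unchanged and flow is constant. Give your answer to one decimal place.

Flow: 27 L/min ÷ 60 = 0.45 L/s.
PIP = Vt/C + R·V̇ + PEEP (constant-flow equation of motion).
Only the elastic term changes: ΔPIP = ΔVt / C = (375 − 525) / 44.9 = -3.341 cmH2O.
Original PIP = 525/44.9 + 10.4×0.45 + 4 = 20.373 cmH2O; new PIP = 20.373 + (-3.341) = 17.032 cmH2O.

17.0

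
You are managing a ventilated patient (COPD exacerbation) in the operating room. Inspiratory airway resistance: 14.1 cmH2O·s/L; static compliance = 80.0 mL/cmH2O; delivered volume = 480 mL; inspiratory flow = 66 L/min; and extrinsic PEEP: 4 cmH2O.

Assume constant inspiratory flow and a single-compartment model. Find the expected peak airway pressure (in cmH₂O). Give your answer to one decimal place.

25.5

Flow: 66 L/min ÷ 60 = 1.1 L/s.
Equation of motion (constant flow): PIP = Vt/C + R·V̇ + PEEP.
PIP = 480/80.0 + 14.1×1.1 + 4 = 6.0 + 15.51 + 4 = 25.51 cmH2O.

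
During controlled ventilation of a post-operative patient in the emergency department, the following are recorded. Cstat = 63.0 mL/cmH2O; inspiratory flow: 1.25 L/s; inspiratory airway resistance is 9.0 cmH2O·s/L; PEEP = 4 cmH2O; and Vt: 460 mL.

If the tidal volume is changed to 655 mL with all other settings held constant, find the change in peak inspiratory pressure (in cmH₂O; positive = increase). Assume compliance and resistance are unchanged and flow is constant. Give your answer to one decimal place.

PIP = Vt/C + R·V̇ + PEEP (constant-flow equation of motion).
Only the elastic term changes: ΔPIP = ΔVt / C = (655 − 460) / 63.0 = 3.095 cmH2O.

3.1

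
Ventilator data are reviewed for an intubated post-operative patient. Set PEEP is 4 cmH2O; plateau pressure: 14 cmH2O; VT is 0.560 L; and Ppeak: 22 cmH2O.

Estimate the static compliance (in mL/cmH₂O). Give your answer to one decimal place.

56.0

Cstat = Vt / (Pplat − PEEP) = 560 / (14 − 4) = 560 / 10.0 = 56.0 mL/cmH2O.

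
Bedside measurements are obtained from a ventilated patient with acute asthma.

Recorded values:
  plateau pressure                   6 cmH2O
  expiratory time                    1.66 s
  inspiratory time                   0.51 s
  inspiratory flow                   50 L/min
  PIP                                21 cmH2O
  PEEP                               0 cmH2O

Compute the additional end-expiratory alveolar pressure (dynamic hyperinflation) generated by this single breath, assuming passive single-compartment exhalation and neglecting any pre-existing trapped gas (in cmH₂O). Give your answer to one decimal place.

1.6

Flow: 50 L/min ÷ 60 = 0.8333 L/s.
Vt = flow × Ti = 0.8333 L/s × 0.51 s × 1000 mL/L = 424.98 mL.
R = (PIP − Pplat)/V̇ = (21 − 6) / 0.8333 = 15.0/0.8333 = 18.001 cmH2O·s/L.
C = Vt/(Pplat − PEEP) = 424.98 / (6 − 0) = 424.98/6.0 = 70.83 mL/cmH2O.
τ = R × C = 18.001 × 0.07083 L/cmH2O = 1.275 s.
Fraction remaining = e^(−Te/τ) = e^(−1.66/1.275) = 0.272; trapped volume = 424.98 × 0.272 = 115.59 mL.
Additional alveolar pressure from trapping ≈ V_trapped / C = 115.59 / 70.83 = 1.632 cmH2O.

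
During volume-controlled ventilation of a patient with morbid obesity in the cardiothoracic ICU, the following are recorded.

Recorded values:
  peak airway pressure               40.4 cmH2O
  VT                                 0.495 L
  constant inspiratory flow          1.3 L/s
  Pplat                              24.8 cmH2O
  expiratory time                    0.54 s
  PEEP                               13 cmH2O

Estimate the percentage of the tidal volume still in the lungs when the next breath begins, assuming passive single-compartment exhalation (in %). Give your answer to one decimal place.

R = (PIP − Pplat)/V̇ = (40.4 − 24.8) / 1.3 = 15.6/1.3 = 12.0 cmH2O·s/L.
C = Vt/(Pplat − PEEP) = 495.0 / (24.8 − 13) = 495.0/11.8 = 41.949 mL/cmH2O.
τ = R × C = 12.0 × 0.04195 L/cmH2O = 0.5034 s.
Fraction remaining at end-expiration = e^(−Te/τ) = e^(−0.54/0.5034) = 0.3421 → 34.21%.

34.2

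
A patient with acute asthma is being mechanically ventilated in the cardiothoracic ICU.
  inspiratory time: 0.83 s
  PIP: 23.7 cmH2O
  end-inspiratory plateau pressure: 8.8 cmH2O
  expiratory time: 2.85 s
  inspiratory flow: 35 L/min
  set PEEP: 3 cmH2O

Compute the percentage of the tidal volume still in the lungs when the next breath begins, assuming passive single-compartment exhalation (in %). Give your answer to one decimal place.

Flow: 35 L/min ÷ 60 = 0.5833 L/s.
Vt = flow × Ti = 0.5833 L/s × 0.83 s × 1000 mL/L = 484.14 mL.
R = (PIP − Pplat)/V̇ = (23.7 − 8.8) / 0.5833 = 14.9/0.5833 = 25.544 cmH2O·s/L.
C = Vt/(Pplat − PEEP) = 484.14 / (8.8 − 3) = 484.14/5.8 = 83.472 mL/cmH2O.
τ = R × C = 25.544 × 0.08347 L/cmH2O = 2.132 s.
Fraction remaining at end-expiration = e^(−Te/τ) = e^(−2.85/2.132) = 0.2627 → 26.27%.

26.3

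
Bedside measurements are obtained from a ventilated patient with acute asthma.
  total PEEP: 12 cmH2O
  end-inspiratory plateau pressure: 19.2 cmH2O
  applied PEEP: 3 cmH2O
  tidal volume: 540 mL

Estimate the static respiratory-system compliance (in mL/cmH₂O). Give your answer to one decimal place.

75.0

End-expiratory occlusion gives total PEEP = 12 cmH2O (intrinsic PEEP = 12 − 3 = 9). Use total PEEP for the elastic gradient.
Cstat = Vt / (Pplat − PEEPtotal) = 540 / (19.2 − 12) = 540 / 7.2 = 75.0 mL/cmH2O.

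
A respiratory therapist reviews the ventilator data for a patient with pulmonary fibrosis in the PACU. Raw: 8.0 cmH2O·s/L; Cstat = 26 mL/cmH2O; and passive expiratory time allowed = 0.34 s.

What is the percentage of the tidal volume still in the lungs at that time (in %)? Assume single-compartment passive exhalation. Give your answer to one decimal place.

τ = R × C = 8.0 × 26 mL/cmH2O = 8.0 × 0.026 L/cmH2O = 0.208 s.
Passive exhalation: V(t)/V₀ = e^(−t/τ) = e^(−0.34/0.208) = 0.195.
Fraction remaining = 0.195 → 19.5%.

19.5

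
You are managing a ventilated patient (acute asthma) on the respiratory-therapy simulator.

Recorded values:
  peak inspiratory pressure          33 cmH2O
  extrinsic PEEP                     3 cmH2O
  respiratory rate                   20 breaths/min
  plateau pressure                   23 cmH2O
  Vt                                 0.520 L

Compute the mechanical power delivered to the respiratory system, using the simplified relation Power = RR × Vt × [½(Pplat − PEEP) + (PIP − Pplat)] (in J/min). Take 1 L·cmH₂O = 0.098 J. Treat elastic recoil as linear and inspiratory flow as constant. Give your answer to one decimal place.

Per-breath work = Vt × [½(Pplat−PEEP) + (PIP−Pplat)] = 0.520 × [0.5×20.0 + 10.0] = 0.520 × 20.0 = 10.4 L·cmH2O.
Power = 20 × 10.4 = 208.0 L·cmH2O/min.
× 0.098 J/(L·cmH2O) → 20.384 J/min.

20.4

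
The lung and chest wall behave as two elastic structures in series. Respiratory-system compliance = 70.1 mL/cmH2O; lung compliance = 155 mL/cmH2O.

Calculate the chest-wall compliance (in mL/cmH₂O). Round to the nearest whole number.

128

1/Ccw = 1/Crs − 1/CL.
1/Ccw = 1/70.1 − 1/155 = 0.007814.
Ccw = 127.98 mL/cmH2O.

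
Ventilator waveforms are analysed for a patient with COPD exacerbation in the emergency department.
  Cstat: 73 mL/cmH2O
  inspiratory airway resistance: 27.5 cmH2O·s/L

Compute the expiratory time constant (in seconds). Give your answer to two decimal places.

τ = R × C = 27.5 × 73 mL/cmH2O = 27.5 × 0.073 L/cmH2O = 2.008 s.

2.01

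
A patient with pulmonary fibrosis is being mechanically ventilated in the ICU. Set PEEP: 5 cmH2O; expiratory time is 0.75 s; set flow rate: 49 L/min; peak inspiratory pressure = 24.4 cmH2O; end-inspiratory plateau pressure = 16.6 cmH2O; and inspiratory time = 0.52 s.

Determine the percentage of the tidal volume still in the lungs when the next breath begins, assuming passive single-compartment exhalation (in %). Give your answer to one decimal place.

11.7

Flow: 49 L/min ÷ 60 = 0.8167 L/s.
Vt = flow × Ti = 0.8167 L/s × 0.52 s × 1000 mL/L = 424.68 mL.
R = (PIP − Pplat)/V̇ = (24.4 − 16.6) / 0.8167 = 7.8/0.8167 = 9.551 cmH2O·s/L.
C = Vt/(Pplat − PEEP) = 424.68 / (16.6 − 5) = 424.68/11.6 = 36.61 mL/cmH2O.
τ = R × C = 9.551 × 0.03661 L/cmH2O = 0.3497 s.
Fraction remaining at end-expiration = e^(−Te/τ) = e^(−0.75/0.3497) = 0.1171 → 11.71%.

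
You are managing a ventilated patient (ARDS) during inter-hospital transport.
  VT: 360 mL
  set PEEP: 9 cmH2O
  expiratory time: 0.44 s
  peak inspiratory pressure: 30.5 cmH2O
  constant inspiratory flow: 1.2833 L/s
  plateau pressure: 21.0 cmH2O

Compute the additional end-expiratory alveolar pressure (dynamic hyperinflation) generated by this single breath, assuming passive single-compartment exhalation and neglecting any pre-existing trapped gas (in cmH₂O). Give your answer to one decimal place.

1.7

R = (PIP − Pplat)/V̇ = (30.5 − 21.0) / 1.2833 = 9.5/1.2833 = 7.403 cmH2O·s/L.
C = Vt/(Pplat − PEEP) = 360.0 / (21.0 − 9) = 360.0/12.0 = 30.0 mL/cmH2O.
τ = R × C = 7.403 × 0.03 L/cmH2O = 0.2221 s.
Fraction remaining = e^(−Te/τ) = e^(−0.44/0.2221) = 0.1379; trapped volume = 360.0 × 0.1379 = 49.644 mL.
Additional alveolar pressure from trapping ≈ V_trapped / C = 49.644 / 30.0 = 1.655 cmH2O.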